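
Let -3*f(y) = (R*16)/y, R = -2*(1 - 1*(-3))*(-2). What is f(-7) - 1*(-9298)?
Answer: 195514/21 ≈ 9310.2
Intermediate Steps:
R = 16 (R = -2*(1 + 3)*(-2) = -2*4*(-2) = -8*(-2) = 16)
f(y) = -256/(3*y) (f(y) = -16*16/(3*y) = -256/(3*y))
f(-7) - 1*(-9298) = -256/3/(-7) - 1*(-9298) = -256/3*(-1/7) + 9298 = 256/21 + 9298 = 195514/21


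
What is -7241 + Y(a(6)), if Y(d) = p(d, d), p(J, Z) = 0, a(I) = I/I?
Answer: -7241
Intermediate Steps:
a(I) = 1
Y(d) = 0
-7241 + Y(a(6)) = -7241 + 0 = -7241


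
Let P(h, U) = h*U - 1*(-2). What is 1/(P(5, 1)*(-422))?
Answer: -1/2954 ≈ -0.00033852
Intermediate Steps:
P(h, U) = 2 + U*h (P(h, U) = U*h + 2 = 2 + U*h)
1/(P(5, 1)*(-422)) = 1/((2 + 1*5)*(-422)) = 1/((2 + 5)*(-422)) = 1/(7*(-422)) = 1/(-2954) = -1/2954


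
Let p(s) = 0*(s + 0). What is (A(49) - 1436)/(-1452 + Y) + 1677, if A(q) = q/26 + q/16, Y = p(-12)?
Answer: 506778491/302016 ≈ 1678.0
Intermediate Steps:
p(s) = 0 (p(s) = 0*s = 0)
Y = 0
A(q) = 21*q/208 (A(q) = q*(1/26) + q*(1/16) = q/26 + q/16 = 21*q/208)
(A(49) - 1436)/(-1452 + Y) + 1677 = ((21/208)*49 - 1436)/(-1452 + 0) + 1677 = (1029/208 - 1436)/(-1452) + 1677 = -297659/208*(-1/1452) + 1677 = 297659/302016 + 1677 = 506778491/302016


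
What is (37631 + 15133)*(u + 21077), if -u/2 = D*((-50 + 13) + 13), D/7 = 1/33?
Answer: 12239084676/11 ≈ 1.1126e+9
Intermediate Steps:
D = 7/33 ≈ 0.21212
u = 112/11 (u = -14*((-50 + 13) + 13)/33 = -14*(-37 + 13)/33 = -14*(-24)/33 = -2*(-56/11) = 112/11 ≈ 10.182)
(37631 + 15133)*(u + 21077) = (37631 + 15133)*(112/11 + 21077) = 52764*(231959/11) = 12239084676/11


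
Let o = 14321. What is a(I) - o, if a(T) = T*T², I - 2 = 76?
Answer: 460231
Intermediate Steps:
I = 78 (I = 2 + 76 = 78)
a(T) = T³
a(I) - o = 78³ - 1*14321 = 474552 - 14321 = 460231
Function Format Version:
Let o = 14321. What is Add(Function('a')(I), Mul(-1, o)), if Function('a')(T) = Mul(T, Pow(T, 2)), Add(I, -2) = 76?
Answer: 460231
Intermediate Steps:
I = 78 (I = Add(2, 76) = 78)
Function('a')(T) = Pow(T, 3)
Add(Function('a')(I), Mul(-1, o)) = Add(Pow(78, 3), Mul(-1, 14321)) = Add(474552, -14321) = 460231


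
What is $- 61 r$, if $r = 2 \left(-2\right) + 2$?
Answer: $122$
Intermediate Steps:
$r = -2$ ($r = -4 + 2 = -2$)
$- 61 r = \left(-61\right) \left(-2\right) = 122$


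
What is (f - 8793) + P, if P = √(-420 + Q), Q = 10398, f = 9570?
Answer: 777 + √9978 ≈ 876.89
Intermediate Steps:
P = √9978 (P = √(-420 + 10398) = √9978 ≈ 99.890)
(f - 8793) + P = (9570 - 8793) + √9978 = 777 + √9978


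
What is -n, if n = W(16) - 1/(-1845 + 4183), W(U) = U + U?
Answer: -74815/2338 ≈ -32.000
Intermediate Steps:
W(U) = 2*U
n = 74815/2338 (n = 2*16 - 1/(-1845 + 4183) = 32 - 1/2338 = 74815/2338 ≈ 32.000)
-n = -1*74815/2338 = -74815/2338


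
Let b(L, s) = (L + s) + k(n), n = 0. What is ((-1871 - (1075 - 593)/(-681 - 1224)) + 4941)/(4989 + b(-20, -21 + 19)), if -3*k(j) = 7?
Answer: 265856/429895 ≈ 0.61842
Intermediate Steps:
k(j) = -7/3 (k(j) = -⅓*7 = -7/3)
b(L, s) = -7/3 + L + s (b(L, s) = (L + s) - 7/3 = -7/3 + L + s)
((-1871 - (1075 - 593)/(-681 - 1224)) + 4941)/(4989 + b(-20, -21 + 19)) = ((-1871 - (1075 - 593)/(-681 - 1224)) + 4941)/(4989 + (-7/3 - 20 + (-21 + 19))) = ((-1871 - 482/(-1905)) + 4941)/(4989 + (-7/3 - 20 - 2)) = ((-1871 - 482*(-1)/1905) + 4941)/(4989 - 73/3) = ((-1871 - 1*(-482/1905)) + 4941)/(14894/3) = ((-1871 + 482/1905) + 4941)*(3/14894) = (-3563773/1905 + 4941)*(3/14894) = (5848832/1905)*(3/14894) = 265856/429895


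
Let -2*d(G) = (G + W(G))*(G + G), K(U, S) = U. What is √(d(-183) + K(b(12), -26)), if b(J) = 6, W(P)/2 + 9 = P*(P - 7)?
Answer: √12689043 ≈ 3562.2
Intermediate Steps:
W(P) = -18 + 2*P*(-7 + P) (W(P) = -18 + 2*(P*(P - 7)) = -18 + 2*(P*(-7 + P)) = -18 + 2*P*(-7 + P))
d(G) = -G*(-18 - 13*G + 2*G²) (d(G) = -(G + (-18 - 14*G + 2*G²))*(G + G)/2 = -(-18 - 13*G + 2*G²)*2*G/2 = -G*(-18 - 13*G + 2*G²))
√(d(-183) + K(b(12), -26)) = √(-183*(18 - 2*(-183)² + 13*(-183)) + 6) = √(-183*(18 - 2*33489 - 2379) + 6) = √(-183*(18 - 66978 - 2379) + 6) = √(-183*(-69339) + 6) = √(12689037 + 6) = √12689043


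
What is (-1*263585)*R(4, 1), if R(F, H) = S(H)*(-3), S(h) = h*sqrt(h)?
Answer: 790755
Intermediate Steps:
S(h) = h**(3/2)
R(F, H) = -3*H**(3/2) (R(F, H) = H**(3/2)*(-3) = -3*H**(3/2))
(-1*263585)*R(4, 1) = (-1*263585)*(-3*1**(3/2)) = -(-790755) = -263585*(-3) = 790755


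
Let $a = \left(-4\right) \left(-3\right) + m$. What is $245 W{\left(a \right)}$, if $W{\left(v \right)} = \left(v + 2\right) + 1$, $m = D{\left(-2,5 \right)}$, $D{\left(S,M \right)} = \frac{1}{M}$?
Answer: $3724$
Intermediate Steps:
$m = \frac{1}{5} \approx 0.2$
$a = \frac{61}{5}$ ($a = \left(-4\right) \left(-3\right) + \frac{1}{5} = 12 + \frac{1}{5} = \frac{61}{5} \approx 12.2$)
$W{\left(v \right)} = 3 + v$ ($W{\left(v \right)} = \left(2 + v\right) + 1 = 3 + v$)
$245 W{\left(a \right)} = 245 \left(3 + \frac{61}{5}\right) = 245 \cdot \frac{76}{5} = 3724$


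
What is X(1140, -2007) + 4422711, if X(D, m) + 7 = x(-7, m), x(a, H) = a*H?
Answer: 4436753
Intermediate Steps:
x(a, H) = H*a
X(D, m) = -7 - 7*m (X(D, m) = -7 + m*(-7) = -7 - 7*m)
X(1140, -2007) + 4422711 = (-7 - 7*(-2007)) + 4422711 = (-7 + 14049) + 4422711 = 14042 + 4422711 = 4436753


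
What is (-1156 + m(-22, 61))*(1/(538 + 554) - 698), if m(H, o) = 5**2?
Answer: 22104235/28 ≈ 7.8944e+5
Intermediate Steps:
m(H, o) = 25
(-1156 + m(-22, 61))*(1/(538 + 554) - 698) = (-1156 + 25)*(1/(538 + 554) - 698) = -1131*(1/1092 - 698) = -1131*(-762215/1092) = 22104235/28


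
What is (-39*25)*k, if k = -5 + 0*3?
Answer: 4875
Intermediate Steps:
k = -5 (k = -5 + 0 = -5)
(-39*25)*k = -39*25*(-5) = -975*(-5) = 4875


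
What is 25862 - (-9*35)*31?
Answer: 35627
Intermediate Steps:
25862 - (-9*35)*31 = 25862 - (-315)*31 = 25862 - 1*(-9765) = 25862 + 9765 = 35627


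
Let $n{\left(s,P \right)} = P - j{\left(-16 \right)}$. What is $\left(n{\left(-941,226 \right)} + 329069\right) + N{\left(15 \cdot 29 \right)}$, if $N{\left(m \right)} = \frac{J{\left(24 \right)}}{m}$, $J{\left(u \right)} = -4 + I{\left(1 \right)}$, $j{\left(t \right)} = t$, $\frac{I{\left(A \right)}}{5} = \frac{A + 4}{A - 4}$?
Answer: $\frac{429750818}{1305} \approx 3.2931 \cdot 10^{5}$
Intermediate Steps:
$I{\left(A \right)} = \frac{5 \left(4 + A\right)}{-4 + A}$ ($I{\left(A \right)} = 5 \frac{A + 4}{A - 4} = 5 \frac{4 + A}{-4 + A} = \frac{5 \left(4 + A\right)}{-4 + A}$)
$J{\left(u \right)} = - \frac{37}{3}$ ($J{\left(u \right)} = -4 + \frac{5 \left(4 + 1\right)}{-4 + 1} = -4 + 5 \frac{1}{-3} \cdot 5 = -4 + 5 \left(- \frac{1}{3}\right) 5 = -4 - \frac{25}{3} = - \frac{37}{3}$)
$n{\left(s,P \right)} = 16 + P$ ($n{\left(s,P \right)} = P - -16 = P + 16 = 16 + P$)
$N{\left(m \right)} = - \frac{37}{3 m}$
$\left(n{\left(-941,226 \right)} + 329069\right) + N{\left(15 \cdot 29 \right)} = \left(\left(16 + 226\right) + 329069\right) - \frac{37}{3 \cdot 15 \cdot 29} = \left(242 + 329069\right) - \frac{37}{3 \cdot 435} = 329311 - \frac{37}{1305} = \frac{429750818}{1305}$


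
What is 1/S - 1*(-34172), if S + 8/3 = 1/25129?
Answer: 6869487601/201029 ≈ 34172.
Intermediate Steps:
S = -201029/75387 (S = -8/3 + 1/25129 = -201029/75387 ≈ -2.6666)
1/S - 1*(-34172) = 1/(-201029/75387) - 1*(-34172) = -75387/201029 + 34172 = 6869487601/201029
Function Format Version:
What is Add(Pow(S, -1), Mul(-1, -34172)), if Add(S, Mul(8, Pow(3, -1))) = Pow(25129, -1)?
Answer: Rational(6869487601, 201029) ≈ 34172.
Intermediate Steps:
S = Rational(-201029, 75387) (S = Add(Rational(-8, 3), Pow(25129, -1)) = Add(Rational(-8, 3), Rational(1, 25129)) = Rational(-201029, 75387) ≈ -2.6666)
Add(Pow(S, -1), Mul(-1, -34172)) = Add(Pow(Rational(-201029, 75387), -1), Mul(-1, -34172)) = Add(Rational(-75387, 201029), 34172) = Rational(6869487601, 201029)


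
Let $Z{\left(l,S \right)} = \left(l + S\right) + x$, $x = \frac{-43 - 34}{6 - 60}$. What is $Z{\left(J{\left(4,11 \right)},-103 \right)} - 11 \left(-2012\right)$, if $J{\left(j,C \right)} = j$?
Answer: $\frac{1189859}{54} \approx 22034.0$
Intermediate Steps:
$x = \frac{77}{54}$ ($x = - \frac{77}{-54} = \left(-77\right) \left(- \frac{1}{54}\right) = \frac{77}{54} \approx 1.4259$)
$Z{\left(l,S \right)} = \frac{77}{54} + S + l$ ($Z{\left(l,S \right)} = \left(l + S\right) + \frac{77}{54} = \left(S + l\right) + \frac{77}{54} = \frac{77}{54} + S + l$)
$Z{\left(J{\left(4,11 \right)},-103 \right)} - 11 \left(-2012\right) = \left(\frac{77}{54} - 103 + 4\right) - 11 \left(-2012\right) = - \frac{5269}{54} - -22132 = - \frac{5269}{54} + 22132 = \frac{1189859}{54}$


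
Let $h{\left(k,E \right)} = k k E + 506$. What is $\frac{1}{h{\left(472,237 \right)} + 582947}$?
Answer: $\frac{1}{53383261} \approx 1.8732 \cdot 10^{-8}$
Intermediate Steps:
$h{\left(k,E \right)} = 506 + E k^{2}$ ($h{\left(k,E \right)} = k^{2} E + 506 = E k^{2} + 506 = 506 + E k^{2}$)
$\frac{1}{h{\left(472,237 \right)} + 582947} = \frac{1}{\left(506 + 237 \cdot 472^{2}\right) + 582947} = \frac{1}{\left(506 + 237 \cdot 222784\right) + 582947} = \frac{1}{\left(506 + 52799808\right) + 582947} = \frac{1}{52800314 + 582947} = \frac{1}{53383261}$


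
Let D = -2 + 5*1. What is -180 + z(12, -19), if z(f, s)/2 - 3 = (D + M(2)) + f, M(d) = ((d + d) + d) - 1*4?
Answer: -140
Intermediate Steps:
D = 3 (D = -2 + 5 = 3)
M(d) = -4 + 3*d (M(d) = (2*d + d) - 4 = 3*d - 4 = -4 + 3*d)
z(f, s) = 16 + 2*f (z(f, s) = 6 + 2*((3 + (-4 + 3*2)) + f) = 6 + 2*((3 + (-4 + 6)) + f) = 6 + 2*((3 + 2) + f) = 6 + 2*(5 + f) = 6 + (10 + 2*f) = 16 + 2*f)
-180 + z(12, -19) = -180 + (16 + 2*12) = -180 + (16 + 24) = -180 + 40 = -140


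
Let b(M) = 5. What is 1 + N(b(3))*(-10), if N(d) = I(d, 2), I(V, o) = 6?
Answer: -59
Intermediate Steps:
N(d) = 6
1 + N(b(3))*(-10) = 1 + 6*(-10) = 1 - 60 = -59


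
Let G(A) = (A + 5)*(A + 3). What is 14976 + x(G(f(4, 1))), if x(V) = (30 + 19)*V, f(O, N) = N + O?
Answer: 18896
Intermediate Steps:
G(A) = (3 + A)*(5 + A) (G(A) = (5 + A)*(3 + A) = (3 + A)*(5 + A))
x(V) = 49*V
14976 + x(G(f(4, 1))) = 14976 + 49*(15 + (1 + 4)**2 + 8*(1 + 4)) = 14976 + 49*(15 + 5**2 + 8*5) = 14976 + 49*(15 + 25 + 40) = 14976 + 49*80 = 14976 + 3920 = 18896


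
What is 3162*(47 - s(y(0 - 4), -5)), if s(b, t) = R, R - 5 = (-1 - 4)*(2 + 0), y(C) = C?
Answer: 164424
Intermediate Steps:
R = -5 (R = 5 + (-1 - 4)*(2 + 0) = 5 - 5*2 = 5 - 10 = -5)
s(b, t) = -5
3162*(47 - s(y(0 - 4), -5)) = 3162*(47 - 1*(-5)) = 3162*(47 + 5) = 3162*52 = 164424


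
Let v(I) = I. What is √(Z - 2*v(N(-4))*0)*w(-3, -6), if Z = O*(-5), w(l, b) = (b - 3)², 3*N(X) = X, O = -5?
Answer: 405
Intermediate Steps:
N(X) = X/3
w(l, b) = (-3 + b)²
Z = 25 (Z = -5*(-5) = 25)
√(Z - 2*v(N(-4))*0)*w(-3, -6) = √(25 - 2*(-4)/3*0)*(-3 - 6)² = √(25 - 2*(-4/3)*0)*(-9)² = √(25 + (8/3)*0)*81 = √(25 + 0)*81 = √25*81 = 5*81 = 405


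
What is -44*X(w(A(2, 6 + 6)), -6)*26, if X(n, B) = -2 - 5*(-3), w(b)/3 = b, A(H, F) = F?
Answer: -14872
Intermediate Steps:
w(b) = 3*b
X(n, B) = 13 (X(n, B) = -2 + 15 = 13)
-44*X(w(A(2, 6 + 6)), -6)*26 = -44*13*26 = -572*26 = -14872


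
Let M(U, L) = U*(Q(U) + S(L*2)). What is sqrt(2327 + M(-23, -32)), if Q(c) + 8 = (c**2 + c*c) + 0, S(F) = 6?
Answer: I*sqrt(21961) ≈ 148.19*I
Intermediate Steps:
Q(c) = -8 + 2*c**2 (Q(c) = -8 + ((c**2 + c*c) + 0) = -8 + ((c**2 + c**2) + 0) = -8 + (2*c**2 + 0) = -8 + 2*c**2)
M(U, L) = U*(-2 + 2*U**2) (M(U, L) = U*((-8 + 2*U**2) + 6) = U*(-2 + 2*U**2))
sqrt(2327 + M(-23, -32)) = sqrt(2327 + 2*(-23)*(-1 + (-23)**2)) = sqrt(2327 + 2*(-23)*(-1 + 529)) = sqrt(2327 + 2*(-23)*528) = sqrt(2327 - 24288) = sqrt(-21961) = I*sqrt(21961)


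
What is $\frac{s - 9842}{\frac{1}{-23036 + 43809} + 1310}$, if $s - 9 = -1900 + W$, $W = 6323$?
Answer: $- \frac{112381930}{27212631} \approx -4.1298$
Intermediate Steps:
$s = 4432$ ($s = 9 + \left(-1900 + 6323\right) = 9 + 4423 = 4432$)
$\frac{s - 9842}{\frac{1}{-23036 + 43809} + 1310} = \frac{4432 - 9842}{\frac{1}{-23036 + 43809} + 1310} = - \frac{5410}{\frac{1}{20773} + 1310} = - \frac{5410}{\frac{27212631}{20773}} = \left(-5410\right) \frac{20773}{27212631} = - \frac{112381930}{27212631}$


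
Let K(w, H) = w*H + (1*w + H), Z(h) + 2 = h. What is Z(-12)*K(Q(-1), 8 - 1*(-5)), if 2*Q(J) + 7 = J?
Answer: 602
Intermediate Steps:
Z(h) = -2 + h
Q(J) = -7/2 + J/2
K(w, H) = H + w + H*w (K(w, H) = H*w + (w + H) = H*w + (H + w) = H + w + H*w)
Z(-12)*K(Q(-1), 8 - 1*(-5)) = (-2 - 12)*((8 - 1*(-5)) + (-7/2 + (½)*(-1)) + (8 - 1*(-5))*(-7/2 + (½)*(-1))) = -14*((8 + 5) + (-7/2 - ½) + (8 + 5)*(-7/2 - ½)) = -14*(13 - 4 + 13*(-4)) = -14*(13 - 4 - 52) = -14*(-43) = 602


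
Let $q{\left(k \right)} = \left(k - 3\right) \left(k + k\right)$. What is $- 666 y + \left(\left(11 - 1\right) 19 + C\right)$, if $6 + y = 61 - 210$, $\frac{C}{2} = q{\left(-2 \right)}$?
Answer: $103460$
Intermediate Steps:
$q{\left(k \right)} = 2 k \left(-3 + k\right)$ ($q{\left(k \right)} = \left(-3 + k\right) 2 k = 2 k \left(-3 + k\right)$)
$C = 40$ ($C = 2 \cdot 2 \left(-2\right) \left(-3 - 2\right) = 2 \cdot 2 \left(-2\right) \left(-5\right) = 2 \cdot 20 = 40$)
$y = -155$ ($y = -6 + \left(61 - 210\right) = -6 - 149 = -155$)
$- 666 y + \left(\left(11 - 1\right) 19 + C\right) = \left(-666\right) \left(-155\right) + \left(\left(11 - 1\right) 19 + 40\right) = 103230 + \left(10 \cdot 19 + 40\right) = 103230 + \left(190 + 40\right) = 103230 + 230 = 103460$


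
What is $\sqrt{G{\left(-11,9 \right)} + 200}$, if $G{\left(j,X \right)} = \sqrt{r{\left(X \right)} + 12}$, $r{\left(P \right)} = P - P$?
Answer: $\sqrt{200 + 2 \sqrt{3}} \approx 14.264$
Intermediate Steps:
$r{\left(P \right)} = 0$
$G{\left(j,X \right)} = 2 \sqrt{3}$ ($G{\left(j,X \right)} = \sqrt{0 + 12} = \sqrt{12} = 2 \sqrt{3}$)
$\sqrt{G{\left(-11,9 \right)} + 200} = \sqrt{2 \sqrt{3} + 200} = \sqrt{200 + 2 \sqrt{3}}$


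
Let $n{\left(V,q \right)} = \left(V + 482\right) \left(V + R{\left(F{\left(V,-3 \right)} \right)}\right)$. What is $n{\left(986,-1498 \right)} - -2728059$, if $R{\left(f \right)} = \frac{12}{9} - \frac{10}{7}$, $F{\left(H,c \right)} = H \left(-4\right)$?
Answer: $\frac{87682711}{21} \approx 4.1754 \cdot 10^{6}$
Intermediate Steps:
$F{\left(H,c \right)} = - 4 H$
$R{\left(f \right)} = - \frac{2}{21}$ ($R{\left(f \right)} = 12 \cdot \frac{1}{9} - \frac{10}{7} = \frac{4}{3} - \frac{10}{7} = - \frac{2}{21}$)
$n{\left(V,q \right)} = \left(482 + V\right) \left(- \frac{2}{21} + V\right)$ ($n{\left(V,q \right)} = \left(V + 482\right) \left(V - \frac{2}{21}\right) = \left(482 + V\right) \left(- \frac{2}{21} + V\right)$)
$n{\left(986,-1498 \right)} - -2728059 = \left(- \frac{964}{21} + 986^{2} + \frac{10120}{21} \cdot 986\right) - -2728059 = \left(- \frac{964}{21} + 972196 + \frac{9978320}{21}\right) + 2728059 = \frac{30393472}{21} + 2728059 = \frac{87682711}{21}$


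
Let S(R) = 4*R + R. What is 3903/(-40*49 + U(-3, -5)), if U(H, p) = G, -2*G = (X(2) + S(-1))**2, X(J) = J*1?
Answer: -7806/3929 ≈ -1.9868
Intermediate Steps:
X(J) = J
S(R) = 5*R
G = -9/2 (G = -(2 + 5*(-1))**2/2 = -(2 - 5)**2/2 = -1/2*(-3)**2 = -1/2*9 = -9/2 ≈ -4.5000)
U(H, p) = -9/2
3903/(-40*49 + U(-3, -5)) = 3903/(-40*49 - 9/2) = 3903/(-1960 - 9/2) = 3903/(-3929/2) = 3903*(-2/3929) = -7806/3929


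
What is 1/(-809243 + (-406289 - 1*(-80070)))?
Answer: -1/1135462 ≈ -8.8070e-7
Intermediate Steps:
1/(-809243 + (-406289 - 1*(-80070))) = 1/(-809243 + (-406289 + 80070)) = 1/(-809243 - 326219) = 1/(-1135462) = -1/1135462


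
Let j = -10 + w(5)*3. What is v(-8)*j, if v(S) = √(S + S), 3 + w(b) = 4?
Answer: -28*I ≈ -28.0*I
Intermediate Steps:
w(b) = 1 (w(b) = -3 + 4 = 1)
v(S) = √2*√S (v(S) = √(2*S) = √2*√S)
j = -7 (j = -10 + 1*3 = -10 + 3 = -7)
v(-8)*j = (√2*√(-8))*(-7) = (√2*(2*I*√2))*(-7) = (4*I)*(-7) = -28*I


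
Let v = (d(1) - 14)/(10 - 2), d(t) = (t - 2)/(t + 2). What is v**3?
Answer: -79507/13824 ≈ -5.7514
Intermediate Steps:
d(t) = (-2 + t)/(2 + t)
v = -43/24 (v = ((-2 + 1)/(2 + 1) - 14)/(10 - 2) = (-1/3 - 14)/8 = ((1/3)*(-1) - 14)*(1/8) = (-1/3 - 14)*(1/8) = -43/3*1/8 = -43/24 ≈ -1.7917)
v**3 = (-43/24)**3 = -79507/13824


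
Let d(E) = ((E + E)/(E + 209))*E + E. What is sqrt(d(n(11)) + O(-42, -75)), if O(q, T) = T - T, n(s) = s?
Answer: 11*sqrt(10)/10 ≈ 3.4785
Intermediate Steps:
O(q, T) = 0
d(E) = E + 2*E**2/(209 + E) (d(E) = ((2*E)/(209 + E))*E + E = (2*E/(209 + E))*E + E = 2*E**2/(209 + E) + E = E + 2*E**2/(209 + E))
sqrt(d(n(11)) + O(-42, -75)) = sqrt(11*(209 + 3*11)/(209 + 11) + 0) = sqrt(11*(209 + 33)/220 + 0) = sqrt(11*(1/220)*242 + 0) = sqrt(121/10 + 0) = sqrt(121/10) = 11*sqrt(10)/10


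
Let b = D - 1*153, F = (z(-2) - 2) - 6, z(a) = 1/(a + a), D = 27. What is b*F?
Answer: 2079/2 ≈ 1039.5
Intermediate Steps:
z(a) = 1/(2*a)
F = -33/4 (F = ((1/2)/(-2) - 2) - 6 = ((1/2)*(-1/2) - 2) - 6 = (-1/4 - 2) - 6 = -9/4 - 6 = -33/4 ≈ -8.2500)
b = -126 (b = 27 - 1*153 = 27 - 153 = -126)
b*F = -126*(-33/4) = 2079/2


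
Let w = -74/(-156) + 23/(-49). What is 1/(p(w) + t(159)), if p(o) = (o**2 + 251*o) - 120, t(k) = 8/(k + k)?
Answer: -774207252/91919336941 ≈ -0.0084227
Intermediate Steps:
t(k) = 4/k (t(k) = 8/(2*k) = (1/(2*k))*8 = 4/k)
w = 19/3822 (w = -74*(-1/156) + 23*(-1/49) = 37/78 - 23/49 = 19/3822 ≈ 0.0049712)
p(o) = -120 + o**2 + 251*o
1/(p(w) + t(159)) = 1/((-120 + (19/3822)**2 + 251*(19/3822)) + 4/159) = 1/((-120 + 361/14607684 + 4769/3822) + 4*(1/159)) = 1/(-1734694601/14607684 + 4/159) = 1/(-91919336941/774207252) = -774207252/91919336941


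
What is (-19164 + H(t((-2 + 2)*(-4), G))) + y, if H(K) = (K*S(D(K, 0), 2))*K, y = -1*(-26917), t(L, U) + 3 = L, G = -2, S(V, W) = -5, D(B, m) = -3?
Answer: 7708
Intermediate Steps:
t(L, U) = -3 + L
y = 26917
H(K) = -5*K² (H(K) = (K*(-5))*K = (-5*K)*K = -5*K²)
(-19164 + H(t((-2 + 2)*(-4), G))) + y = (-19164 - 5*(-3 + (-2 + 2)*(-4))²) + 26917 = (-19164 - 5*(-3 + 0*(-4))²) + 26917 = (-19164 - 5*(-3 + 0)²) + 26917 = (-19164 - 5*(-3)²) + 26917 = (-19164 - 5*9) + 26917 = (-19164 - 45) + 26917 = -19209 + 26917 = 7708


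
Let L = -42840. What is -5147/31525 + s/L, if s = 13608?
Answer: -257734/535925 ≈ -0.48091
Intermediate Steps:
-5147/31525 + s/L = -5147/31525 + 13608/(-42840) = -5147*1/31525 + 13608*(-1/42840) = -5147/31525 - 27/85 = -257734/535925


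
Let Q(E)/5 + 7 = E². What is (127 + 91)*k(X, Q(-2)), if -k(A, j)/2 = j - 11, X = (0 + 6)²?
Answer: 11336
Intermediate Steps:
Q(E) = -35 + 5*E²
X = 36 (X = 6² = 36)
k(A, j) = 22 - 2*j (k(A, j) = -2*(j - 11) = -2*(-11 + j) = 22 - 2*j)
(127 + 91)*k(X, Q(-2)) = (127 + 91)*(22 - 2*(-35 + 5*(-2)²)) = 218*(22 - 2*(-35 + 5*4)) = 218*(22 - 2*(-35 + 20)) = 218*(22 - 2*(-15)) = 218*(22 + 30) = 218*52 = 11336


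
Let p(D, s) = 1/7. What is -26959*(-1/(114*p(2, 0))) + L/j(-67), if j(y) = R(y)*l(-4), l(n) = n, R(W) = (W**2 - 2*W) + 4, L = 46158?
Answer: 62275682/37677 ≈ 1652.9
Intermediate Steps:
R(W) = 4 + W**2 - 2*W
p(D, s) = 1/7
j(y) = -16 - 4*y**2 + 8*y (j(y) = (4 + y**2 - 2*y)*(-4) = -16 - 4*y**2 + 8*y)
-26959*(-1/(114*p(2, 0))) + L/j(-67) = -26959/((-114*1/7)) + 46158/(-16 - 4*(-67)**2 + 8*(-67)) = -26959/(-114/7) + 46158/(-16 - 4*4489 - 536) = -26959*(-7/114) + 46158/(-16 - 17956 - 536) = 188713/114 + 46158/(-18508) = 188713/114 + 46158*(-1/18508) = 188713/114 - 3297/1322 = 62275682/37677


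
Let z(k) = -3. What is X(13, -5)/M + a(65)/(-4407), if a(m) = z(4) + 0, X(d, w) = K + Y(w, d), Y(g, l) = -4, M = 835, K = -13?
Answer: -24138/1226615 ≈ -0.019679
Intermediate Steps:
X(d, w) = -17 (X(d, w) = -13 - 4 = -17)
a(m) = -3 (a(m) = -3 + 0 = -3)
X(13, -5)/M + a(65)/(-4407) = -17/835 - 3/(-4407) = -17*1/835 - 3*(-1/4407) = -17/835 + 1/1469 = -24138/1226615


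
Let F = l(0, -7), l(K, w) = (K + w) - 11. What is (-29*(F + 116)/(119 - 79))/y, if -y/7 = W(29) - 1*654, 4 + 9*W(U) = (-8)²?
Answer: -609/38840 ≈ -0.015680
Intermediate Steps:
W(U) = 20/3 (W(U) = -4/9 + (⅑)*(-8)² = -4/9 + (⅑)*64 = -4/9 + 64/9 = 20/3)
l(K, w) = -11 + K + w
F = -18 (F = -11 + 0 - 7 = -18)
y = 13594/3 (y = -7*(20/3 - 1*654) = -7*(20/3 - 654) = -7*(-1942/3) = 13594/3 ≈ 4531.3)
(-29*(F + 116)/(119 - 79))/y = (-29*(-18 + 116)/(119 - 79))/(13594/3) = -2842/40*(3/13594) = -29*49/20*(3/13594) = -1421/20*3/13594 = -609/38840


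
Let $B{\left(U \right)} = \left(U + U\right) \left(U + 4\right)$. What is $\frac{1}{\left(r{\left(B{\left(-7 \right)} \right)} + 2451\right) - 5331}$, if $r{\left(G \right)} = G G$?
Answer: $- \frac{1}{1116} \approx -0.00089606$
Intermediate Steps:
$B{\left(U \right)} = 2 U \left(4 + U\right)$
$r{\left(G \right)} = G^{2}$
$\frac{1}{\left(r{\left(B{\left(-7 \right)} \right)} + 2451\right) - 5331} = \frac{1}{\left(\left(2 \left(-7\right) \left(4 - 7\right)\right)^{2} + 2451\right) - 5331} = \frac{1}{\left(\left(2 \left(-7\right) \left(-3\right)\right)^{2} + 2451\right) - 5331} = \frac{1}{\left(42^{2} + 2451\right) - 5331} = \frac{1}{\left(1764 + 2451\right) - 5331} = \frac{1}{4215 - 5331} = \frac{1}{-1116} = - \frac{1}{1116}$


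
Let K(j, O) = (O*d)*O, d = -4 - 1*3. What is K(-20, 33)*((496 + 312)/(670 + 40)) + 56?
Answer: -3059812/355 ≈ -8619.2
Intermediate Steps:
d = -7 (d = -4 - 3 = -7)
K(j, O) = -7*O**2 (K(j, O) = (O*(-7))*O = (-7*O)*O = -7*O**2)
K(-20, 33)*((496 + 312)/(670 + 40)) + 56 = (-7*33**2)*((496 + 312)/(670 + 40)) + 56 = (-7*1089)*(808/710) + 56 = -6159384/710 + 56 = -7623*404/355 + 56 = -3079692/355 + 56 = -3059812/355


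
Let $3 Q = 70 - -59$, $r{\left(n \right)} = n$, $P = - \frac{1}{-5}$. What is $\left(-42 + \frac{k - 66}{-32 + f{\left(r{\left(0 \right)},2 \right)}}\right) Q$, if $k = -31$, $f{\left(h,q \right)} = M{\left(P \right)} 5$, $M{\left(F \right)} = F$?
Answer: $- \frac{51815}{31} \approx -1671.5$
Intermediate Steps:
$P = \frac{1}{5}$ ($P = \left(-1\right) \left(- \frac{1}{5}\right) = \frac{1}{5} \approx 0.2$)
$f{\left(h,q \right)} = 1$ ($f{\left(h,q \right)} = \frac{1}{5} \cdot 5 = 1$)
$Q = 43$ ($Q = \frac{70 - -59}{3} = \frac{70 + 59}{3} = \frac{1}{3} \cdot 129 = 43$)
$\left(-42 + \frac{k - 66}{-32 + f{\left(r{\left(0 \right)},2 \right)}}\right) Q = \left(-42 + \frac{-31 - 66}{-32 + 1}\right) 43 = \left(-42 - \frac{97}{-31}\right) 43 = \left(-42 - - \frac{97}{31}\right) 43 = \left(-42 + \frac{97}{31}\right) 43 = \left(- \frac{1205}{31}\right) 43 = - \frac{51815}{31}$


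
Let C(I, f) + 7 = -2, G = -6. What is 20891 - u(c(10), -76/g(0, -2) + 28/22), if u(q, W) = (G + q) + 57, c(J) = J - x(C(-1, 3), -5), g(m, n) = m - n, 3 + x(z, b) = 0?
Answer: 20827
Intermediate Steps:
C(I, f) = -9 (C(I, f) = -7 - 2 = -9)
x(z, b) = -3 (x(z, b) = -3 + 0 = -3)
c(J) = 3 + J (c(J) = J - 1*(-3) = J + 3 = 3 + J)
u(q, W) = 51 + q (u(q, W) = (-6 + q) + 57 = 51 + q)
20891 - u(c(10), -76/g(0, -2) + 28/22) = 20891 - (51 + (3 + 10)) = 20891 - (51 + 13) = 20891 - 1*64 = 20891 - 64 = 20827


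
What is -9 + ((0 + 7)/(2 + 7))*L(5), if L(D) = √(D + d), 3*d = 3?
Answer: -9 + 7*√6/9 ≈ -7.0948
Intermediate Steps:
d = 1 (d = (⅓)*3 = 1)
L(D) = √(1 + D) (L(D) = √(D + 1) = √(1 + D))
-9 + ((0 + 7)/(2 + 7))*L(5) = -9 + ((0 + 7)/(2 + 7))*√(1 + 5) = -9 + (7/9)*√6 = -9 + (7*(⅑))*√6 = -9 + 7*√6/9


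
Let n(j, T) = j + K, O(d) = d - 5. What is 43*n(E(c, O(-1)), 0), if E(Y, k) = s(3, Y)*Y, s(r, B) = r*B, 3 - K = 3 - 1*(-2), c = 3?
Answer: 1075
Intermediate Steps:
O(d) = -5 + d
K = -2 (K = 3 - (3 - 1*(-2)) = 3 - (3 + 2) = 3 - 1*5 = 3 - 5 = -2)
s(r, B) = B*r
E(Y, k) = 3*Y² (E(Y, k) = (Y*3)*Y = (3*Y)*Y = 3*Y²)
n(j, T) = -2 + j (n(j, T) = j - 2 = -2 + j)
43*n(E(c, O(-1)), 0) = 43*(-2 + 3*3²) = 43*(-2 + 3*9) = 43*(-2 + 27) = 43*25 = 1075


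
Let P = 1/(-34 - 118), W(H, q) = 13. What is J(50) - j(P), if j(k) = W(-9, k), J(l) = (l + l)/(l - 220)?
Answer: -231/17 ≈ -13.588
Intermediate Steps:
P = -1/152 (P = 1/(-152) = -1/152 ≈ -0.0065789)
J(l) = 2*l/(-220 + l) (J(l) = (2*l)/(-220 + l) = 2*l/(-220 + l))
j(k) = 13
J(50) - j(P) = 2*50/(-220 + 50) - 1*13 = 2*50/(-170) - 13 = 2*50*(-1/170) - 13 = -10/17 - 13 = -231/17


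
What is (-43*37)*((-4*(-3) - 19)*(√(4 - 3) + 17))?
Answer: 200466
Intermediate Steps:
(-43*37)*((-4*(-3) - 19)*(√(4 - 3) + 17)) = -1591*(12 - 19)*(√1 + 17) = -(-11137)*(1 + 17) = -(-11137)*18 = -1591*(-126) = 200466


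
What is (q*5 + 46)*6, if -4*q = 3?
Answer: 507/2 ≈ 253.50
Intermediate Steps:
q = -¾ (q = -¼*3 = -¾ ≈ -0.75000)
(q*5 + 46)*6 = (-¾*5 + 46)*6 = (-15/4 + 46)*6 = (169/4)*6 = 507/2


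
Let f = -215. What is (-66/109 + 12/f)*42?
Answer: -650916/23435 ≈ -27.775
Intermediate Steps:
(-66/109 + 12/f)*42 = (-66/109 + 12/(-215))*42 = (-66*1/109 + 12*(-1/215))*42 = (-66/109 - 12/215)*42 = -15498/23435*42 = -650916/23435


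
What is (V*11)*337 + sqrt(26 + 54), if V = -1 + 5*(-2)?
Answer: -40777 + 4*sqrt(5) ≈ -40768.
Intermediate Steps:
V = -11 (V = -1 - 10 = -11)
(V*11)*337 + sqrt(26 + 54) = -11*11*337 + sqrt(26 + 54) = -121*337 + sqrt(80) = -40777 + 4*sqrt(5)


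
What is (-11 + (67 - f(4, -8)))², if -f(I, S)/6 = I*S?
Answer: 18496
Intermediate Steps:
f(I, S) = -6*I*S
(-11 + (67 - f(4, -8)))² = (-11 + (67 - (-6)*4*(-8)))² = (-11 + (67 - 1*192))² = (-11 + (67 - 192))² = (-11 - 125)² = (-136)² = 18496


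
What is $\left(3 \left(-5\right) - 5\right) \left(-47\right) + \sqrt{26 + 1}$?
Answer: $940 + 3 \sqrt{3} \approx 945.2$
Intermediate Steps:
$\left(3 \left(-5\right) - 5\right) \left(-47\right) + \sqrt{26 + 1} = \left(-15 - 5\right) \left(-47\right) + \sqrt{27} = \left(-20\right) \left(-47\right) + 3 \sqrt{3} = 940 + 3 \sqrt{3}$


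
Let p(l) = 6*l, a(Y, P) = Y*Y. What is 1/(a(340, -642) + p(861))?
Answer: 1/120766 ≈ 8.2805e-6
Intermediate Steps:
a(Y, P) = Y²
1/(a(340, -642) + p(861)) = 1/(340² + 6*861) = 1/(115600 + 5166) = 1/120766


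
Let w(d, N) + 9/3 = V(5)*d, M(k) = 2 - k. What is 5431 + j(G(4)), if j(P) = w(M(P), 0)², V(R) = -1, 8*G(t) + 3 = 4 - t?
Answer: 349433/64 ≈ 5459.9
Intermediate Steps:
G(t) = ⅛ - t/8 (G(t) = -3/8 + (4 - t)/8 = -3/8 + (½ - t/8) = ⅛ - t/8)
w(d, N) = -3 - d
j(P) = (-5 + P)² (j(P) = (-3 - (2 - P))² = (-3 + (-2 + P))² = (-5 + P)²)
5431 + j(G(4)) = 5431 + (-5 + (⅛ - ⅛*4))² = 5431 + (-5 + (⅛ - ½))² = 5431 + (-5 - 3/8)² = 5431 + (-43/8)² = 5431 + 1849/64 = 349433/64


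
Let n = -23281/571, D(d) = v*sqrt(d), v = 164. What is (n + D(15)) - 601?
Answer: -366452/571 + 164*sqrt(15) ≈ -6.6031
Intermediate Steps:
D(d) = 164*sqrt(d)
n = -23281/571 (n = -23281*1/571 = -23281/571 ≈ -40.772)
(n + D(15)) - 601 = (-23281/571 + 164*sqrt(15)) - 601 = -366452/571 + 164*sqrt(15)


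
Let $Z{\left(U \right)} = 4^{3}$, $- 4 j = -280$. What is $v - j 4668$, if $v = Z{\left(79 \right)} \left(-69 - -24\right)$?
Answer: $-329640$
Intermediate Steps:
$j = 70$ ($j = \left(- \frac{1}{4}\right) \left(-280\right) = 70$)
$Z{\left(U \right)} = 64$
$v = -2880$ ($v = 64 \left(-69 - -24\right) = 64 \left(-69 + 24\right) = 64 \left(-45\right) = -2880$)
$v - j 4668 = -2880 - 70 \cdot 4668 = -2880 - 326760 = -329640$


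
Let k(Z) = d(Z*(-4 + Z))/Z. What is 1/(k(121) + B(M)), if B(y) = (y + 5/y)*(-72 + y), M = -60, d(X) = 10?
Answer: 121/959661 ≈ 0.00012609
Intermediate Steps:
k(Z) = 10/Z
B(y) = (-72 + y)*(y + 5/y)
1/(k(121) + B(M)) = 1/(10/121 + (5 + (-60)**2 - 360/(-60) - 72*(-60))) = 1/(10*(1/121) + (5 + 3600 - 360*(-1/60) + 4320)) = 1/(10/121 + (5 + 3600 + 6 + 4320)) = 1/(10/121 + 7931) = 1/(959661/121) = 121/959661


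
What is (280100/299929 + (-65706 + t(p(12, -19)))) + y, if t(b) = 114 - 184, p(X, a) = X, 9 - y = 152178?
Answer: -65367745805/299929 ≈ -2.1794e+5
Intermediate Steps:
y = -152169 (y = 9 - 1*152178 = 9 - 152178 = -152169)
t(b) = -70
(280100/299929 + (-65706 + t(p(12, -19)))) + y = (280100/299929 + (-65706 - 70)) - 152169 = (280100*(1/299929) - 65776) - 152169 = (280100/299929 - 65776) - 152169 = -19727849804/299929 - 152169 = -65367745805/299929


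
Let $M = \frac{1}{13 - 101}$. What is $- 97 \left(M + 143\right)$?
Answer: $- \frac{1220551}{88} \approx -13870.0$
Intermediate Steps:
$M = - \frac{1}{88}$ ($M = \frac{1}{-88} = - \frac{1}{88} \approx -0.011364$)
$- 97 \left(M + 143\right) = - 97 \left(- \frac{1}{88} + 143\right) = \left(-97\right) \frac{12583}{88} = - \frac{1220551}{88}$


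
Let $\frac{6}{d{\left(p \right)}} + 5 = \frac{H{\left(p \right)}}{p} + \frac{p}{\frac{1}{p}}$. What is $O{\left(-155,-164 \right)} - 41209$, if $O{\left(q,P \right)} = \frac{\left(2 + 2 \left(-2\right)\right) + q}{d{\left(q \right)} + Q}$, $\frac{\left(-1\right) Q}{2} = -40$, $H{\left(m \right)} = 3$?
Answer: $- \frac{12274631192439}{297848690} \approx -41211.0$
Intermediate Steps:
$d{\left(p \right)} = \frac{6}{-5 + p^{2} + \frac{3}{p}}$ ($d{\left(p \right)} = \frac{6}{-5 + \left(\frac{3}{p} + \frac{p}{\frac{1}{p}}\right)} = \frac{6}{-5 + \left(\frac{3}{p} + p p\right)} = \frac{6}{-5 + \left(\frac{3}{p} + p^{2}\right)} = \frac{6}{-5 + \left(p^{2} + \frac{3}{p}\right)} = \frac{6}{-5 + p^{2} + \frac{3}{p}}$)
$Q = 80$ ($Q = \left(-2\right) \left(-40\right) = 80$)
$O{\left(q,P \right)} = \frac{-2 + q}{80 + \frac{6 q}{3 + q^{3} - 5 q}}$ ($O{\left(q,P \right)} = \frac{\left(2 + 2 \left(-2\right)\right) + q}{\frac{6 q}{3 + q^{3} - 5 q} + 80} = \frac{\left(2 - 4\right) + q}{80 + \frac{6 q}{3 + q^{3} - 5 q}} = \frac{-2 + q}{80 + \frac{6 q}{3 + q^{3} - 5 q}}$)
$O{\left(-155,-164 \right)} - 41209 = \frac{\left(-2 - 155\right) \left(3 + \left(-155\right)^{3} - -775\right)}{2 \left(120 - -30535 + 40 \left(-155\right)^{3}\right)} - 41209 = \frac{1}{2} \frac{1}{120 + 30535 + 40 \left(-3723875\right)} \left(-157\right) \left(3 - 3723875 + 775\right) - 41209 = \frac{1}{2} \frac{1}{120 + 30535 - 148955000} \left(-157\right) \left(-3723097\right) - 41209 = \frac{1}{2} \frac{1}{-148924345} \left(-157\right) \left(-3723097\right) - 41209 = \frac{1}{2} \left(- \frac{1}{148924345}\right) \left(-157\right) \left(-3723097\right) - 41209 = - \frac{584526229}{297848690} - 41209 = - \frac{12274631192439}{297848690}$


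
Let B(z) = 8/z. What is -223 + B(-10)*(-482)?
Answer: 813/5 ≈ 162.60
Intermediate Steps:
-223 + B(-10)*(-482) = -223 + (8/(-10))*(-482) = -223 + (8*(-⅒))*(-482) = -223 - ⅘*(-482) = -223 + 1928/5 = 813/5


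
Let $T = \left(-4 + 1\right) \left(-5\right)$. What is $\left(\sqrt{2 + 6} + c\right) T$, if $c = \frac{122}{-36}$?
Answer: $- \frac{305}{6} + 30 \sqrt{2} \approx -8.4069$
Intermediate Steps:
$c = - \frac{61}{18}$ ($c = 122 \left(- \frac{1}{36}\right) = - \frac{61}{18} \approx -3.3889$)
$T = 15$ ($T = \left(-3\right) \left(-5\right) = 15$)
$\left(\sqrt{2 + 6} + c\right) T = \left(\sqrt{2 + 6} - \frac{61}{18}\right) 15 = \left(\sqrt{8} - \frac{61}{18}\right) 15 = \left(2 \sqrt{2} - \frac{61}{18}\right) 15 = \left(- \frac{61}{18} + 2 \sqrt{2}\right) 15 = - \frac{305}{6} + 30 \sqrt{2}$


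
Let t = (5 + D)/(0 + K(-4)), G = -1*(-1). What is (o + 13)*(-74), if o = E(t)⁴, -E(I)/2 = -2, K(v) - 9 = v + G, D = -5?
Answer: -19906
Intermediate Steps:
G = 1
K(v) = 10 + v (K(v) = 9 + (v + 1) = 9 + (1 + v) = 10 + v)
t = 0 (t = (5 - 5)/(0 + (10 - 4)) = 0/(0 + 6) = 0/6 = 0*(⅙) = 0)
E(I) = 4 (E(I) = -2*(-2) = 4)
o = 256 (o = 4⁴ = 256)
(o + 13)*(-74) = (256 + 13)*(-74) = 269*(-74) = -19906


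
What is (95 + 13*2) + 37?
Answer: 158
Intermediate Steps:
(95 + 13*2) + 37 = (95 + 26) + 37 = 121 + 37 = 158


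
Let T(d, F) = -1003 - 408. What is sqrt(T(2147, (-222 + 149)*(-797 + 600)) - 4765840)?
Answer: I*sqrt(4767251) ≈ 2183.4*I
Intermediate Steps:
T(d, F) = -1411
sqrt(T(2147, (-222 + 149)*(-797 + 600)) - 4765840) = sqrt(-1411 - 4765840) = sqrt(-4767251) = I*sqrt(4767251)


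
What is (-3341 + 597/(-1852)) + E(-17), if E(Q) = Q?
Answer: -6219613/1852 ≈ -3358.3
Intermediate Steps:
(-3341 + 597/(-1852)) + E(-17) = (-3341 + 597/(-1852)) - 17 = (-3341 + 597*(-1/1852)) - 17 = (-3341 - 597/1852) - 17 = -6188129/1852 - 17 = -6219613/1852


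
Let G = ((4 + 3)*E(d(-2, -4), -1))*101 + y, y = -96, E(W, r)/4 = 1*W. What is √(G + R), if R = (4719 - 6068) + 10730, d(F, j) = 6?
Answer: 3*√2917 ≈ 162.03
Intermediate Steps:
E(W, r) = 4*W (E(W, r) = 4*(1*W) = 4*W)
R = 9381 (R = -1349 + 10730 = 9381)
G = 16872 (G = ((4 + 3)*(4*6))*101 - 96 = (7*24)*101 - 96 = 168*101 - 96 = 16968 - 96 = 16872)
√(G + R) = √(16872 + 9381) = √26253 = 3*√2917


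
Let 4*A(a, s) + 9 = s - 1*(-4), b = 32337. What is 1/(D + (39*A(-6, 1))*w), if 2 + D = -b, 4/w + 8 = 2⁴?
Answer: -2/64717 ≈ -3.0904e-5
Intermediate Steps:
A(a, s) = -5/4 + s/4 (A(a, s) = -9/4 + (s - 1*(-4))/4 = -9/4 + (s + 4)/4 = -9/4 + (4 + s)/4 = -9/4 + (1 + s/4) = -5/4 + s/4)
w = ½ (w = 4/(-8 + 2⁴) = 4/(-8 + 16) = 4/8 = 4*(⅛) = ½ ≈ 0.50000)
D = -32339 (D = -2 - 1*32337 = -2 - 32337 = -32339)
1/(D + (39*A(-6, 1))*w) = 1/(-32339 + (39*(-5/4 + (¼)*1))*(½)) = 1/(-32339 + (39*(-5/4 + ¼))*(½)) = 1/(-32339 + (39*(-1))*(½)) = 1/(-32339 - 39*½) = 1/(-32339 - 39/2) = 1/(-64717/2) = -2/64717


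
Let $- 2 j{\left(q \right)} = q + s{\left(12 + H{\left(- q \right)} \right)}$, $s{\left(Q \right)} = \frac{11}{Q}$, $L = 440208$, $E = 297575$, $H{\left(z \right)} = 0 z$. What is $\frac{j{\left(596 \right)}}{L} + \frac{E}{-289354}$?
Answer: $- \frac{1572975068551}{1528511347584} \approx -1.0291$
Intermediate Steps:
$H{\left(z \right)} = 0$
$j{\left(q \right)} = - \frac{11}{24} - \frac{q}{2}$ ($j{\left(q \right)} = - \frac{q + \frac{11}{12 + 0}}{2} = - \frac{q + \frac{11}{12}}{2} = - \frac{\frac{11}{12} + q}{2} = - \frac{11}{24} - \frac{q}{2}$)
$\frac{j{\left(596 \right)}}{L} + \frac{E}{-289354} = \frac{- \frac{11}{24} - 298}{440208} + \frac{297575}{-289354} = \left(- \frac{11}{24} - 298\right) \frac{1}{440208} + 297575 \left(- \frac{1}{289354}\right) = \left(- \frac{7163}{24}\right) \frac{1}{440208} - \frac{297575}{289354} = - \frac{7163}{10564992} - \frac{297575}{289354} = - \frac{1572975068551}{1528511347584}$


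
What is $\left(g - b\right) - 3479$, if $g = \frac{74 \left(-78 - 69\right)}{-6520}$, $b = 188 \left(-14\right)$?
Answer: $- \frac{2755781}{3260} \approx -845.33$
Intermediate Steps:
$b = -2632$
$g = \frac{5439}{3260}$ ($g = 74 \left(-147\right) \left(- \frac{1}{6520}\right) = \left(-10878\right) \left(- \frac{1}{6520}\right) = \frac{5439}{3260} \approx 1.6684$)
$\left(g - b\right) - 3479 = \left(\frac{5439}{3260} - -2632\right) - 3479 = \left(\frac{5439}{3260} + 2632\right) - 3479 = \frac{8585759}{3260} - 3479 = - \frac{2755781}{3260}$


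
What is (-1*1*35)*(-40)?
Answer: 1400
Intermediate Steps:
(-1*1*35)*(-40) = -1*35*(-40) = -35*(-40) = 1400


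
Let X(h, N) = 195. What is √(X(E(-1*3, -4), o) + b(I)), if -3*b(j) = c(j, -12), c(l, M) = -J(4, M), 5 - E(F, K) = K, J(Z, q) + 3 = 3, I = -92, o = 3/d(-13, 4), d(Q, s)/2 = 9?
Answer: √195 ≈ 13.964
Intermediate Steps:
d(Q, s) = 18 (d(Q, s) = 2*9 = 18)
o = ⅙ (o = 3/18 = 3*(1/18) = ⅙ ≈ 0.16667)
J(Z, q) = 0 (J(Z, q) = -3 + 3 = 0)
E(F, K) = 5 - K
c(l, M) = 0 (c(l, M) = -1*0 = 0)
b(j) = 0 (b(j) = -⅓*0 = 0)
√(X(E(-1*3, -4), o) + b(I)) = √(195 + 0) = √195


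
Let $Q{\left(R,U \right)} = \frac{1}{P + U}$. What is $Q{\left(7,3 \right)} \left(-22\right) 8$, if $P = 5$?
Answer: $-22$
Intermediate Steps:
$Q{\left(R,U \right)} = \frac{1}{5 + U}$
$Q{\left(7,3 \right)} \left(-22\right) 8 = \frac{1}{5 + 3} \left(-22\right) 8 = \frac{1}{8} \left(-22\right) 8 = \left(- \frac{11}{4}\right) 8 = -22$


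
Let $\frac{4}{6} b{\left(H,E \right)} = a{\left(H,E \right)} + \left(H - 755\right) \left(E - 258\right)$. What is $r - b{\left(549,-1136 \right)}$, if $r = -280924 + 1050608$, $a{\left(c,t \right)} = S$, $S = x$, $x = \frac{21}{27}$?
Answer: $\frac{2033621}{6} \approx 3.3894 \cdot 10^{5}$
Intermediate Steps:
$x = \frac{7}{9}$ ($x = 21 \cdot \frac{1}{27} = \frac{7}{9} \approx 0.77778$)
$S = \frac{7}{9} \approx 0.77778$
$a{\left(c,t \right)} = \frac{7}{9}$
$r = 769684$
$b{\left(H,E \right)} = \frac{7}{6} + \frac{3 \left(-755 + H\right) \left(-258 + E\right)}{2}$ ($b{\left(H,E \right)} = \frac{3 \left(\frac{7}{9} + \left(H - 755\right) \left(E - 258\right)\right)}{2} = \frac{3 \left(\frac{7}{9} + \left(-755 + H\right) \left(-258 + E\right)\right)}{2} = \frac{7}{6} + \frac{3 \left(-755 + H\right) \left(-258 + E\right)}{2}$)
$r - b{\left(549,-1136 \right)} = 769684 - \left(\frac{1753117}{6} - 212463 - -1286520 + \frac{3}{2} \left(-1136\right) 549\right) = 769684 - \left(\frac{1753117}{6} - 212463 + 1286520 - 935496\right) = 769684 - \frac{2584483}{6} = \frac{2033621}{6}$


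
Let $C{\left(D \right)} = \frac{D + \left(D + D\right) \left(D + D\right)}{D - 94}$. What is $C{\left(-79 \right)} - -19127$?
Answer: $\frac{3284086}{173} \approx 18983.0$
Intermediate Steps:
$C{\left(D \right)} = \frac{D + 4 D^{2}}{-94 + D}$ ($C{\left(D \right)} = \frac{D + 2 D 2 D}{-94 + D} = \frac{D + 4 D^{2}}{-94 + D}$)
$C{\left(-79 \right)} - -19127 = - \frac{79 \left(1 + 4 \left(-79\right)\right)}{-94 - 79} - -19127 = - \frac{79 \left(1 - 316\right)}{-173} + 19127 = \left(-79\right) \left(- \frac{1}{173}\right) \left(-315\right) + 19127 = - \frac{24885}{173} + 19127 = \frac{3284086}{173}$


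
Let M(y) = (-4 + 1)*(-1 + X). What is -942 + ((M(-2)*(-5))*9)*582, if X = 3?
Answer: 156198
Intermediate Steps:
M(y) = -6 (M(y) = (-4 + 1)*(-1 + 3) = -3*2 = -6)
-942 + ((M(-2)*(-5))*9)*582 = -942 + (-6*(-5)*9)*582 = -942 + (30*9)*582 = -942 + 270*582 = -942 + 157140 = 156198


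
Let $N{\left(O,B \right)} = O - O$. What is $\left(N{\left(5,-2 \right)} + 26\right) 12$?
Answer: $312$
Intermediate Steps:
$N{\left(O,B \right)} = 0$
$\left(N{\left(5,-2 \right)} + 26\right) 12 = \left(0 + 26\right) 12 = 26 \cdot 12 = 312$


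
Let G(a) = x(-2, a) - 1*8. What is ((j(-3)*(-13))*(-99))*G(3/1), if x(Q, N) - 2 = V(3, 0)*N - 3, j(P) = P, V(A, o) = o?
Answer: 34749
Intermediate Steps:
x(Q, N) = -1 (x(Q, N) = 2 + (0*N - 3) = 2 + (0 - 3) = 2 - 3 = -1)
G(a) = -9 (G(a) = -1 - 1*8 = -1 - 8 = -9)
((j(-3)*(-13))*(-99))*G(3/1) = (-3*(-13)*(-99))*(-9) = (39*(-99))*(-9) = -3861*(-9) = 34749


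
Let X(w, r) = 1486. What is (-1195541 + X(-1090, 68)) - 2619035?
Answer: -3813090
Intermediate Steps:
(-1195541 + X(-1090, 68)) - 2619035 = (-1195541 + 1486) - 2619035 = -1194055 - 2619035 = -3813090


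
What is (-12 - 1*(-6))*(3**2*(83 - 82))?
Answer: -54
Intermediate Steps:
(-12 - 1*(-6))*(3**2*(83 - 82)) = (-12 + 6)*(9*1) = -6*9 = -54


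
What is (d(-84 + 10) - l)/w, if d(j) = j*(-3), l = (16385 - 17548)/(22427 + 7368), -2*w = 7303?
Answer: -13231306/217592885 ≈ -0.060808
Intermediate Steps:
w = -7303/2 (w = -½*7303 = -7303/2 ≈ -3651.5)
l = -1163/29795 ≈ -0.039033
d(j) = -3*j
(d(-84 + 10) - l)/w = (-3*(-84 + 10) - 1*(-1163/29795))/(-7303/2) = (-3*(-74) + 1163/29795)*(-2/7303) = (222 + 1163/29795)*(-2/7303) = (6615653/29795)*(-2/7303) = -13231306/217592885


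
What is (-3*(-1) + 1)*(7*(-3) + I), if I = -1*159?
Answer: -720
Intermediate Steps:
I = -159
(-3*(-1) + 1)*(7*(-3) + I) = (-3*(-1) + 1)*(7*(-3) - 159) = (3 + 1)*(-21 - 159) = 4*(-180) = -720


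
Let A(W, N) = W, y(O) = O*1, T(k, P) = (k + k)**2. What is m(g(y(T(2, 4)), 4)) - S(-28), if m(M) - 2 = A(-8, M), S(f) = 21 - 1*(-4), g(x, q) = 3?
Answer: -31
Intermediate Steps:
T(k, P) = 4*k**2 (T(k, P) = (2*k)**2 = 4*k**2)
y(O) = O
S(f) = 25 (S(f) = 21 + 4 = 25)
m(M) = -6 (m(M) = 2 - 8 = -6)
m(g(y(T(2, 4)), 4)) - S(-28) = -6 - 1*25 = -6 - 25 = -31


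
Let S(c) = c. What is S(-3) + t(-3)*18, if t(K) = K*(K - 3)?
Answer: 321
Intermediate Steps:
t(K) = K*(-3 + K)
S(-3) + t(-3)*18 = -3 - 3*(-3 - 3)*18 = -3 - 3*(-6)*18 = -3 + 18*18 = -3 + 324 = 321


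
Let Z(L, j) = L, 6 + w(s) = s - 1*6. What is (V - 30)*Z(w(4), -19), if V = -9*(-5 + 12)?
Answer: 744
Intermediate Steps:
w(s) = -12 + s (w(s) = -6 + (s - 1*6) = -6 + (s - 6) = -6 + (-6 + s) = -12 + s)
V = -63 (V = -9*7 = -63)
(V - 30)*Z(w(4), -19) = (-63 - 30)*(-12 + 4) = -93*(-8) = 744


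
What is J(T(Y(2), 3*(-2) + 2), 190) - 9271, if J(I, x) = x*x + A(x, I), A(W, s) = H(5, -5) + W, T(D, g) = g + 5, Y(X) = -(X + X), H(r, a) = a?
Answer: 27014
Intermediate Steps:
Y(X) = -2*X
T(D, g) = 5 + g
A(W, s) = -5 + W
J(I, x) = -5 + x + x**2 (J(I, x) = x*x + (-5 + x) = x**2 + (-5 + x) = -5 + x + x**2)
J(T(Y(2), 3*(-2) + 2), 190) - 9271 = (-5 + 190 + 190**2) - 9271 = (-5 + 190 + 36100) - 9271 = 36285 - 9271 = 27014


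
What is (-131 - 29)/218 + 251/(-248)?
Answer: -47199/27032 ≈ -1.7460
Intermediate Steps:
(-131 - 29)/218 + 251/(-248) = -160*1/218 + 251*(-1/248) = -80/109 - 251/248 = -47199/27032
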